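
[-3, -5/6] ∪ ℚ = ℚ ∪ [-3, -5/6]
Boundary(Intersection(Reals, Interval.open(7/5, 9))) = {7/5, 9}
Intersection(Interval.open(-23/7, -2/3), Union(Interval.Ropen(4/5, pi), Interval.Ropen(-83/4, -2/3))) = Interval.open(-23/7, -2/3)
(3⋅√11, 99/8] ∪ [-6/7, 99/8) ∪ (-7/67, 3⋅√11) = [-6/7, 99/8]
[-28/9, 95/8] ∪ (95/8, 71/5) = [-28/9, 71/5)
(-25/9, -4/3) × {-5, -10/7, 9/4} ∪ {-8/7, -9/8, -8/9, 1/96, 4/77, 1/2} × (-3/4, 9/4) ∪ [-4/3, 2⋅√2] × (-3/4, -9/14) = ((-25/9, -4/3) × {-5, -10/7, 9/4}) ∪ ({-8/7, -9/8, -8/9, 1/96, 4/77, 1/2} × (-3/4, 9/4)) ∪ ([-4/3, 2⋅√2] × (-3/4, -9/14))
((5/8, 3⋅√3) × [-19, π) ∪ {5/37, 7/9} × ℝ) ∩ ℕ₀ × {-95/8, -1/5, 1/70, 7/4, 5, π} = {1, 2, …, 5} × {-95/8, -1/5, 1/70, 7/4}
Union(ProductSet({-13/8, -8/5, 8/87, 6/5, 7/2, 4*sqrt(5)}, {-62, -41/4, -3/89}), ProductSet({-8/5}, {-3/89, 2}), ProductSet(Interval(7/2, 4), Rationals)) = Union(ProductSet({-8/5}, {-3/89, 2}), ProductSet({-13/8, -8/5, 8/87, 6/5, 7/2, 4*sqrt(5)}, {-62, -41/4, -3/89}), ProductSet(Interval(7/2, 4), Rationals))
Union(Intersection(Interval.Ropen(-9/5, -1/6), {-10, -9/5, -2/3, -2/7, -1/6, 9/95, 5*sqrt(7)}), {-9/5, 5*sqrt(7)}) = {-9/5, -2/3, -2/7, 5*sqrt(7)}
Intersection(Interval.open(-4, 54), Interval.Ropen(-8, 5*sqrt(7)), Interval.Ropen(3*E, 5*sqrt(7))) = Interval.Ropen(3*E, 5*sqrt(7))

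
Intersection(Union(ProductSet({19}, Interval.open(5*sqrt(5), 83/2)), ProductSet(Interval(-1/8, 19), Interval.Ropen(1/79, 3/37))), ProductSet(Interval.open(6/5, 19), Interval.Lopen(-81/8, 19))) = ProductSet(Interval.open(6/5, 19), Interval.Ropen(1/79, 3/37))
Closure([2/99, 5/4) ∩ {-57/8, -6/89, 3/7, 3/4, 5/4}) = {3/7, 3/4}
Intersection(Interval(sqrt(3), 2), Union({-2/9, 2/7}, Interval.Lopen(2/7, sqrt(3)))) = {sqrt(3)}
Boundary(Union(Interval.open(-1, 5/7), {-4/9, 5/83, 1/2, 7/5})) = {-1, 5/7, 7/5}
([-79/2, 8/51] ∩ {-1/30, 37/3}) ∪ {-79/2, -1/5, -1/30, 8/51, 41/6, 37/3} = {-79/2, -1/5, -1/30, 8/51, 41/6, 37/3}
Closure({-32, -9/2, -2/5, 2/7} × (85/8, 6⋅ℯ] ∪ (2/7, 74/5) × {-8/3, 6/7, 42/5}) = ([2/7, 74/5] × {-8/3, 6/7, 42/5}) ∪ ({-32, -9/2, -2/5, 2/7} × [85/8, 6⋅ℯ])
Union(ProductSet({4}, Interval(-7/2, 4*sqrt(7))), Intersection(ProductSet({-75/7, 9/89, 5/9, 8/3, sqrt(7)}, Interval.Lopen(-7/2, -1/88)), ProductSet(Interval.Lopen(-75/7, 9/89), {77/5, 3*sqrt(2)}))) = ProductSet({4}, Interval(-7/2, 4*sqrt(7)))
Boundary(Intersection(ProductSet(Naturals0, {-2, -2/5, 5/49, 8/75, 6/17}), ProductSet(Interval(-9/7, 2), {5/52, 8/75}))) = ProductSet(Range(0, 3, 1), {8/75})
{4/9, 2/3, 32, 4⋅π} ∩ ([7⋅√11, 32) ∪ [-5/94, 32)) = {4/9, 2/3, 4⋅π}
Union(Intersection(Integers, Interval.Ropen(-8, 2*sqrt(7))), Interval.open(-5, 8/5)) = Union(Interval.Ropen(-5, 8/5), Range(-8, 6, 1))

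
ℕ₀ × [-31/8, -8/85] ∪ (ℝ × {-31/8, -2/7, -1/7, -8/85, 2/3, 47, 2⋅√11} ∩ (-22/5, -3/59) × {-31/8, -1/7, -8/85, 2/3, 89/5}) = (ℕ₀ × [-31/8, -8/85]) ∪ ((-22/5, -3/59) × {-31/8, -1/7, -8/85, 2/3})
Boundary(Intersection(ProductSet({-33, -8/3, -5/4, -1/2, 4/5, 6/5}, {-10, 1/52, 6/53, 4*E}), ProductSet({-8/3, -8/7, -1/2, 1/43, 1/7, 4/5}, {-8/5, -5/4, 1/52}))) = ProductSet({-8/3, -1/2, 4/5}, {1/52})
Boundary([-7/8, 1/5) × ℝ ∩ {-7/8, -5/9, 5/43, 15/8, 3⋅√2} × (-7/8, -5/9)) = {-7/8, -5/9, 5/43} × [-7/8, -5/9]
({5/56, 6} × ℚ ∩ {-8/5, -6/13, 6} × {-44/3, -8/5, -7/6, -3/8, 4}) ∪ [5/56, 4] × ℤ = ([5/56, 4] × ℤ) ∪ ({6} × {-44/3, -8/5, -7/6, -3/8, 4})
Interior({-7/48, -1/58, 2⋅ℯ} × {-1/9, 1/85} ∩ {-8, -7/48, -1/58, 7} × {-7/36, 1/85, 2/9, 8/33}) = ∅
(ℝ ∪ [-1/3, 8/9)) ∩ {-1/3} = {-1/3}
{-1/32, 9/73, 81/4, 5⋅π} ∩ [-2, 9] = {-1/32, 9/73}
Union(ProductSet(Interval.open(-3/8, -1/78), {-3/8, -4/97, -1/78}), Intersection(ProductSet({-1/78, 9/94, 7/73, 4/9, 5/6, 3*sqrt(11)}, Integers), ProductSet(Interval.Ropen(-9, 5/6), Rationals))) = Union(ProductSet({-1/78, 9/94, 7/73, 4/9}, Integers), ProductSet(Interval.open(-3/8, -1/78), {-3/8, -4/97, -1/78}))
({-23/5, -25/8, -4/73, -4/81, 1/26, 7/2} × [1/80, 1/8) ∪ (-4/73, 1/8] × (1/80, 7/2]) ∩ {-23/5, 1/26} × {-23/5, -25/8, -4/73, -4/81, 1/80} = {-23/5, 1/26} × {1/80}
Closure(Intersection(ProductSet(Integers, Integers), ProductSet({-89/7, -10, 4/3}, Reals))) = ProductSet({-10}, Integers)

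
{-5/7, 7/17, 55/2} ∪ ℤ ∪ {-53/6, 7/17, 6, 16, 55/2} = ℤ ∪ {-53/6, -5/7, 7/17, 55/2}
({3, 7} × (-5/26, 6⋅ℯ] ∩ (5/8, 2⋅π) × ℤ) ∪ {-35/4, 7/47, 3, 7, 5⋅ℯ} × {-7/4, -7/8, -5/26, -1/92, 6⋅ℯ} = ({3} × {0, 1, …, 16}) ∪ ({-35/4, 7/47, 3, 7, 5⋅ℯ} × {-7/4, -7/8, -5/26, -1/92, 6⋅ℯ})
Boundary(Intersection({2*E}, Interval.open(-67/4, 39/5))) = {2*E}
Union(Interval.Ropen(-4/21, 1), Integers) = Union(Integers, Interval(-4/21, 1))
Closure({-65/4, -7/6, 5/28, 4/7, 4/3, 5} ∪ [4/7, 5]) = {-65/4, -7/6, 5/28} ∪ [4/7, 5]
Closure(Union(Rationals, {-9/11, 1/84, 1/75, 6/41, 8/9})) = Reals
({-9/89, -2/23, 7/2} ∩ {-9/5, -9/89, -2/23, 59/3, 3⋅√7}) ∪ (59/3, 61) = {-9/89, -2/23} ∪ (59/3, 61)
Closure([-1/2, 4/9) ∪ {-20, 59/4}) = {-20, 59/4} ∪ [-1/2, 4/9]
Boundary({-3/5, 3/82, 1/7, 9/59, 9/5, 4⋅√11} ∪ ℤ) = ℤ ∪ {-3/5, 3/82, 1/7, 9/59, 9/5, 4⋅√11}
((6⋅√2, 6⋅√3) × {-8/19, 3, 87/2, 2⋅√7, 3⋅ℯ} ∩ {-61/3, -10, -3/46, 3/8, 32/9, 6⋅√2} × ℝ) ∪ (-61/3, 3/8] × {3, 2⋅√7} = (-61/3, 3/8] × {3, 2⋅√7}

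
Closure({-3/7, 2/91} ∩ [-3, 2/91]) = {-3/7, 2/91}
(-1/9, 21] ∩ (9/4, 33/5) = (9/4, 33/5)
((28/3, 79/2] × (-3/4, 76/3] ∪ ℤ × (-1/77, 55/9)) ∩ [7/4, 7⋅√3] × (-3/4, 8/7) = ({2, 3, …, 12} × (-1/77, 8/7)) ∪ ((28/3, 7⋅√3] × (-3/4, 8/7))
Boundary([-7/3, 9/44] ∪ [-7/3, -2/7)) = {-7/3, 9/44}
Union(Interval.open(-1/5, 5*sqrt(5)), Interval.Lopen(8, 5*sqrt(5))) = Interval.Lopen(-1/5, 5*sqrt(5))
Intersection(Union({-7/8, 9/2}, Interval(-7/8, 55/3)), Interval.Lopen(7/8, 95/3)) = Interval.Lopen(7/8, 55/3)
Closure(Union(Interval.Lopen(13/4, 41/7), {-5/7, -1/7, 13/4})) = Union({-5/7, -1/7}, Interval(13/4, 41/7))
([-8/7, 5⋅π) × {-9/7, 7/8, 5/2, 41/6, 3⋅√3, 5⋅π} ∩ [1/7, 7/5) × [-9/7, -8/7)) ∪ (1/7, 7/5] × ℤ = ((1/7, 7/5] × ℤ) ∪ ([1/7, 7/5) × {-9/7})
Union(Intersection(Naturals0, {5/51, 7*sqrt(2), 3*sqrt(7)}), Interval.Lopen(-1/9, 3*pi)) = Interval.Lopen(-1/9, 3*pi)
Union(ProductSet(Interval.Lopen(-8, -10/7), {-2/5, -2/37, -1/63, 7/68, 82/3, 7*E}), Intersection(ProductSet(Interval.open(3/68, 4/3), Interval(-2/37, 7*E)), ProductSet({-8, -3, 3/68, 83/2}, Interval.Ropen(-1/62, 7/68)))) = ProductSet(Interval.Lopen(-8, -10/7), {-2/5, -2/37, -1/63, 7/68, 82/3, 7*E})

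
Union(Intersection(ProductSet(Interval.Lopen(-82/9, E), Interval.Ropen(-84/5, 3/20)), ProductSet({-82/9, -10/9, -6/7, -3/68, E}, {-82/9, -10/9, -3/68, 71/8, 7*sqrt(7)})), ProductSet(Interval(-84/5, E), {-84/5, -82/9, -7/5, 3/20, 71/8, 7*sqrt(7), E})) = Union(ProductSet({-10/9, -6/7, -3/68, E}, {-82/9, -10/9, -3/68}), ProductSet(Interval(-84/5, E), {-84/5, -82/9, -7/5, 3/20, 71/8, 7*sqrt(7), E}))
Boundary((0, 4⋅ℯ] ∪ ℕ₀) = {4⋅ℯ} ∪ (ℕ₀ \ (0, 4⋅ℯ))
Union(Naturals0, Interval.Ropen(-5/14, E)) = Union(Interval.Ropen(-5/14, E), Naturals0)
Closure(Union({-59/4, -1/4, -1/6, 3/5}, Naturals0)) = Union({-59/4, -1/4, -1/6, 3/5}, Naturals0)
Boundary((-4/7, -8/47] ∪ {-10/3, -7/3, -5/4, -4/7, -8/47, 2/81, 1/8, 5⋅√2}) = {-10/3, -7/3, -5/4, -4/7, -8/47, 2/81, 1/8, 5⋅√2}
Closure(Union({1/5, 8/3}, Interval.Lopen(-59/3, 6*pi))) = Interval(-59/3, 6*pi)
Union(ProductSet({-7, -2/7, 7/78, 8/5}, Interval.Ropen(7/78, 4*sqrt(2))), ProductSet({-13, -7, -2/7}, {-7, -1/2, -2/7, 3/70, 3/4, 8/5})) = Union(ProductSet({-13, -7, -2/7}, {-7, -1/2, -2/7, 3/70, 3/4, 8/5}), ProductSet({-7, -2/7, 7/78, 8/5}, Interval.Ropen(7/78, 4*sqrt(2))))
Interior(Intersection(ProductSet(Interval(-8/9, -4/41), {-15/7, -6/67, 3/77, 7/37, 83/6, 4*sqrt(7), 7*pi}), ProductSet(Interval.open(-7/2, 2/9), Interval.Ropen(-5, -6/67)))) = EmptySet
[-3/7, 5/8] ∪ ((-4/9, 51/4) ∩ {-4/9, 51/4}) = [-3/7, 5/8]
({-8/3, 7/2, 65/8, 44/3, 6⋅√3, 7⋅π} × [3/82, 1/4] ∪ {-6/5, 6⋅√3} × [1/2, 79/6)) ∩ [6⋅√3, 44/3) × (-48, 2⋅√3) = {6⋅√3} × ([3/82, 1/4] ∪ [1/2, 2⋅√3))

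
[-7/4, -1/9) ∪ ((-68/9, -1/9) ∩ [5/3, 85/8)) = [-7/4, -1/9)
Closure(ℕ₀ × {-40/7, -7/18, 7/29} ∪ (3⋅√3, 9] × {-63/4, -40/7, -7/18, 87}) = (ℕ₀ × {-40/7, -7/18, 7/29}) ∪ ([3⋅√3, 9] × {-63/4, -40/7, -7/18, 87})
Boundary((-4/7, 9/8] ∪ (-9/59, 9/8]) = {-4/7, 9/8}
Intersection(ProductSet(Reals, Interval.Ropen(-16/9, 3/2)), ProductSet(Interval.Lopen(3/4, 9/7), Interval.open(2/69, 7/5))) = ProductSet(Interval.Lopen(3/4, 9/7), Interval.open(2/69, 7/5))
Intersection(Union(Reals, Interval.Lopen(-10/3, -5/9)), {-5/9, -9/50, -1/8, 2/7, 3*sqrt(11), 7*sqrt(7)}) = {-5/9, -9/50, -1/8, 2/7, 3*sqrt(11), 7*sqrt(7)}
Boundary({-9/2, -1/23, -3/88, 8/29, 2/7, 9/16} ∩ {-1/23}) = {-1/23}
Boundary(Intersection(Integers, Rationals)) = Integers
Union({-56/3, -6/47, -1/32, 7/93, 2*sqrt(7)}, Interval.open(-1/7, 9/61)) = Union({-56/3, 2*sqrt(7)}, Interval.open(-1/7, 9/61))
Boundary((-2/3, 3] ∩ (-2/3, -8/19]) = {-2/3, -8/19}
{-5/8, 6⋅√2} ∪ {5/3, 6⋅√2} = {-5/8, 5/3, 6⋅√2}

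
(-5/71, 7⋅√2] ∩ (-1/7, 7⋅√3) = (-5/71, 7⋅√2]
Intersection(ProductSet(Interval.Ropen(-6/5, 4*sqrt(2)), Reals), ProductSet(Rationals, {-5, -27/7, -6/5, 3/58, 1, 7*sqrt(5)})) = ProductSet(Intersection(Interval.Ropen(-6/5, 4*sqrt(2)), Rationals), {-5, -27/7, -6/5, 3/58, 1, 7*sqrt(5)})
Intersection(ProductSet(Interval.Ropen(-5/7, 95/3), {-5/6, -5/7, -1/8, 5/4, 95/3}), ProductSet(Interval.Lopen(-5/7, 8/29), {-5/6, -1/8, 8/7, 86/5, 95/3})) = ProductSet(Interval.Lopen(-5/7, 8/29), {-5/6, -1/8, 95/3})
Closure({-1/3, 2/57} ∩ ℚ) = {-1/3, 2/57}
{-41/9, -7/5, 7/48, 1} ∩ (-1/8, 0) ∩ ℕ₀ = ∅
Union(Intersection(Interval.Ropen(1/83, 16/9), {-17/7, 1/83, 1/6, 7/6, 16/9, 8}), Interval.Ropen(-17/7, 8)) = Interval.Ropen(-17/7, 8)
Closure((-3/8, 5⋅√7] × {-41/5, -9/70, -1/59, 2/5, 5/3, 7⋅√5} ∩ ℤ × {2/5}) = {0, 1, …, 13} × {2/5}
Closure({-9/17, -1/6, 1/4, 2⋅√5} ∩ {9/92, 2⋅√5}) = {2⋅√5}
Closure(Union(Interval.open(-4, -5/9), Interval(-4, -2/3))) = Interval(-4, -5/9)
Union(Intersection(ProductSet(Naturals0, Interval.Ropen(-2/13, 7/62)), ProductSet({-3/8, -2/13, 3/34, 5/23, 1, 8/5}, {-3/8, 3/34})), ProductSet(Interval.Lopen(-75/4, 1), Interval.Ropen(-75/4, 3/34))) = Union(ProductSet({1}, {3/34}), ProductSet(Interval.Lopen(-75/4, 1), Interval.Ropen(-75/4, 3/34)))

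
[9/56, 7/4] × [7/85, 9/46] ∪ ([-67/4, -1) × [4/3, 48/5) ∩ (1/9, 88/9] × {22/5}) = [9/56, 7/4] × [7/85, 9/46]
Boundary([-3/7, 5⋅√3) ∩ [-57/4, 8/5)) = {-3/7, 8/5}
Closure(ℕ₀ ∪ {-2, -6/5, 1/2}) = {-2, -6/5, 1/2} ∪ ℕ₀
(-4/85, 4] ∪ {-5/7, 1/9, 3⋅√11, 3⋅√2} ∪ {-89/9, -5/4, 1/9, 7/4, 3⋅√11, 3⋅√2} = {-89/9, -5/4, -5/7, 3⋅√11, 3⋅√2} ∪ (-4/85, 4]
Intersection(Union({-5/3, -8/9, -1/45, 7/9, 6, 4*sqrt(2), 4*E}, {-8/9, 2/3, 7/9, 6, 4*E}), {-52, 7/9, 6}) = {7/9, 6}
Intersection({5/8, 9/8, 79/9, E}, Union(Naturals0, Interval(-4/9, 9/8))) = {5/8, 9/8}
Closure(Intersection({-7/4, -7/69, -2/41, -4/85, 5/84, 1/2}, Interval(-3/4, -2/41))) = {-7/69, -2/41}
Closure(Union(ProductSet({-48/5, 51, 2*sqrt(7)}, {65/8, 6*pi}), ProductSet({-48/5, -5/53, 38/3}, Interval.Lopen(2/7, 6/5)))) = Union(ProductSet({-48/5, -5/53, 38/3}, Interval(2/7, 6/5)), ProductSet({-48/5, 51, 2*sqrt(7)}, {65/8, 6*pi}))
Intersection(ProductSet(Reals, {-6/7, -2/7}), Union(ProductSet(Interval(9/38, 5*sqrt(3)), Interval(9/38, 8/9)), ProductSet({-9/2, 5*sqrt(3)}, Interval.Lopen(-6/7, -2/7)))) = ProductSet({-9/2, 5*sqrt(3)}, {-2/7})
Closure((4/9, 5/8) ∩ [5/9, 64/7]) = [5/9, 5/8]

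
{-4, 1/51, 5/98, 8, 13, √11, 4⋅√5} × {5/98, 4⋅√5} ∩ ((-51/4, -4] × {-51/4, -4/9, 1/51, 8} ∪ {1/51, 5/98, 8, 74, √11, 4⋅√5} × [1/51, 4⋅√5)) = {1/51, 5/98, 8, √11, 4⋅√5} × {5/98}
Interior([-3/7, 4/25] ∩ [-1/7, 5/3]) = (-1/7, 4/25)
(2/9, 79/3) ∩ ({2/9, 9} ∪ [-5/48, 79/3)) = (2/9, 79/3)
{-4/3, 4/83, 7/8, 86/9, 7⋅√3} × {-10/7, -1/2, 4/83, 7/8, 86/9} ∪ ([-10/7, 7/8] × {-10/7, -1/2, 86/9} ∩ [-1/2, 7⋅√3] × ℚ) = ([-1/2, 7/8] × {-10/7, -1/2, 86/9}) ∪ ({-4/3, 4/83, 7/8, 86/9, 7⋅√3} × {-10/7, -1/2, 4/83, 7/8, 86/9})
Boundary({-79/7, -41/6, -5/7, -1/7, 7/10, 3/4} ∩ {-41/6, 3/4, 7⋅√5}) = {-41/6, 3/4}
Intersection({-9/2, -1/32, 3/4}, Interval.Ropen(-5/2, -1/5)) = EmptySet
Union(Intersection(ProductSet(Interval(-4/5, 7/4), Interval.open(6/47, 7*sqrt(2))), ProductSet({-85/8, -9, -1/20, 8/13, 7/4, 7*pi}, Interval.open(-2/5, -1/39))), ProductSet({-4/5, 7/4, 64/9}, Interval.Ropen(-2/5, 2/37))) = ProductSet({-4/5, 7/4, 64/9}, Interval.Ropen(-2/5, 2/37))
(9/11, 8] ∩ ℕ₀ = {1, 2, …, 8}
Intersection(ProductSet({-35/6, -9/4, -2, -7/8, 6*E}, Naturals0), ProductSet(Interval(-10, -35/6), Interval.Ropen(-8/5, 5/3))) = ProductSet({-35/6}, Range(0, 2, 1))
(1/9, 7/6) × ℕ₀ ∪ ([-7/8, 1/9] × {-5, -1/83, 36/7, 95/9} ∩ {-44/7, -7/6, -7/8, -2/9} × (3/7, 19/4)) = (1/9, 7/6) × ℕ₀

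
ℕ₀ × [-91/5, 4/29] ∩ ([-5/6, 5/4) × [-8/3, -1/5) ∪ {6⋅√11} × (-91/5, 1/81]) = {0, 1} × [-8/3, -1/5)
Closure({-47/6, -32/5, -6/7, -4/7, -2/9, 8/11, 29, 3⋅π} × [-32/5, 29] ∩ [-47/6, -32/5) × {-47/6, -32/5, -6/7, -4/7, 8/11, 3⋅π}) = {-47/6} × {-32/5, -6/7, -4/7, 8/11, 3⋅π}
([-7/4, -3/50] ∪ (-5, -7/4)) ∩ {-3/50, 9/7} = {-3/50}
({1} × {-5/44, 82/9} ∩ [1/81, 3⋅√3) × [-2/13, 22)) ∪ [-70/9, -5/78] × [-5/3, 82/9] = ({1} × {-5/44, 82/9}) ∪ ([-70/9, -5/78] × [-5/3, 82/9])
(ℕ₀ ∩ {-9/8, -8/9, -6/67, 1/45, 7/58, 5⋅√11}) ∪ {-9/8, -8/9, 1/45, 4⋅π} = {-9/8, -8/9, 1/45, 4⋅π}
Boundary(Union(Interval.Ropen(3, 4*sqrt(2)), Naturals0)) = Union(Complement(Naturals0, Interval.open(3, 4*sqrt(2))), {4*sqrt(2)})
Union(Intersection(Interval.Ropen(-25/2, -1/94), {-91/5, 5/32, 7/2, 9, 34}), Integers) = Integers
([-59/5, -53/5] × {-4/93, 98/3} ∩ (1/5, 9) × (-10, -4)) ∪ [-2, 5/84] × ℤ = [-2, 5/84] × ℤ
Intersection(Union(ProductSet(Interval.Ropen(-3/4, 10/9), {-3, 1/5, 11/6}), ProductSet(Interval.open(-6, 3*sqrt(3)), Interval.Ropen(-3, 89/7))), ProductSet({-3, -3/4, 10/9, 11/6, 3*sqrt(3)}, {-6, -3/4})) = ProductSet({-3, -3/4, 10/9, 11/6}, {-3/4})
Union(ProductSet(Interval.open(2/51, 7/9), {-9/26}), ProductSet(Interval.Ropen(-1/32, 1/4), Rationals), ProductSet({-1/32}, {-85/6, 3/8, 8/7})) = Union(ProductSet(Interval.Ropen(-1/32, 1/4), Rationals), ProductSet(Interval.open(2/51, 7/9), {-9/26}))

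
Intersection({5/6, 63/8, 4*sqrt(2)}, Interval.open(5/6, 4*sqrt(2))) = EmptySet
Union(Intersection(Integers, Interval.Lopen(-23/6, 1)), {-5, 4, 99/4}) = Union({-5, 4, 99/4}, Range(-3, 2, 1))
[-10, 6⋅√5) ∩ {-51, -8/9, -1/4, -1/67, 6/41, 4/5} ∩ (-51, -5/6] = {-8/9}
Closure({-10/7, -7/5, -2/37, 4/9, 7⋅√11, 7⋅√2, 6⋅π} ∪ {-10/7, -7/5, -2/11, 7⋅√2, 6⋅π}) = {-10/7, -7/5, -2/11, -2/37, 4/9, 7⋅√11, 7⋅√2, 6⋅π}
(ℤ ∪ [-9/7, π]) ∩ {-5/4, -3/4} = {-5/4, -3/4}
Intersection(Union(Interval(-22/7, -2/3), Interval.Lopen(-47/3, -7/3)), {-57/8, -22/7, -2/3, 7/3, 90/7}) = {-57/8, -22/7, -2/3}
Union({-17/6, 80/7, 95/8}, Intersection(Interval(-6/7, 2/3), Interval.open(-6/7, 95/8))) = Union({-17/6, 80/7, 95/8}, Interval.Lopen(-6/7, 2/3))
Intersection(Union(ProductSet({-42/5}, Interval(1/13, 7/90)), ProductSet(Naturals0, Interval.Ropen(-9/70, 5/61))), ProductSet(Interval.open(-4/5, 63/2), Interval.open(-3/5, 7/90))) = ProductSet(Range(0, 32, 1), Interval.Ropen(-9/70, 7/90))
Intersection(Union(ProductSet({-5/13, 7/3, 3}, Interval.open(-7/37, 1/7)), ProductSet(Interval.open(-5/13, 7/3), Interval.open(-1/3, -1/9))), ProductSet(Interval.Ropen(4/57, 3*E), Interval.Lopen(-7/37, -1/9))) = Union(ProductSet({7/3, 3}, Interval.Lopen(-7/37, -1/9)), ProductSet(Interval.Ropen(4/57, 7/3), Interval.open(-7/37, -1/9)))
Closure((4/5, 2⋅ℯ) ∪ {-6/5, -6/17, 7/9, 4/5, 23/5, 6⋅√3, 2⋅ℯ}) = {-6/5, -6/17, 7/9, 6⋅√3} ∪ [4/5, 2⋅ℯ]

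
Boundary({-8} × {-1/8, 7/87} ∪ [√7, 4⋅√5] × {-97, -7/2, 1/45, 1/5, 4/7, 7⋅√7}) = ({-8} × {-1/8, 7/87}) ∪ ([√7, 4⋅√5] × {-97, -7/2, 1/45, 1/5, 4/7, 7⋅√7})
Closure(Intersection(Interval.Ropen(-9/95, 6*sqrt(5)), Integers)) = Range(0, 14, 1)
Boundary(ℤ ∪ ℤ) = ℤ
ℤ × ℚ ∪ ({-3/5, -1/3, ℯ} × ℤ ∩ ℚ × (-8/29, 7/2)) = (ℤ × ℚ) ∪ ({-3/5, -1/3} × {0, 1, 2, 3})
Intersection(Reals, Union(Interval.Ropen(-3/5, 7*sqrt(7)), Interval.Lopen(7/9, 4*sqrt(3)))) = Interval.Ropen(-3/5, 7*sqrt(7))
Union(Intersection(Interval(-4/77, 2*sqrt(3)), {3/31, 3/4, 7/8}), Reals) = Reals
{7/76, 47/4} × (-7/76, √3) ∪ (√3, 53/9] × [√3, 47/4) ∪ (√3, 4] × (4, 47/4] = ({7/76, 47/4} × (-7/76, √3)) ∪ ((√3, 4] × (4, 47/4]) ∪ ((√3, 53/9] × [√3, 47/4))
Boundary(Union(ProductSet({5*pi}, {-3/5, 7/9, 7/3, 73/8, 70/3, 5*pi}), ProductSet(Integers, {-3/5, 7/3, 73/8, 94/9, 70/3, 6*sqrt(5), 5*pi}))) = Union(ProductSet({5*pi}, {-3/5, 7/9, 7/3, 73/8, 70/3, 5*pi}), ProductSet(Integers, {-3/5, 7/3, 73/8, 94/9, 70/3, 6*sqrt(5), 5*pi}))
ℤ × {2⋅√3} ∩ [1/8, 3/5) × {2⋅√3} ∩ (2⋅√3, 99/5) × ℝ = ∅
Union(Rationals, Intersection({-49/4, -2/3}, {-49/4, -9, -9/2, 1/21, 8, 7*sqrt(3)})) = Rationals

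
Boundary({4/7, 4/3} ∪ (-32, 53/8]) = {-32, 53/8}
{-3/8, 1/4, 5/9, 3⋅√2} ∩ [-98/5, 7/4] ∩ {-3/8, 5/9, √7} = {-3/8, 5/9}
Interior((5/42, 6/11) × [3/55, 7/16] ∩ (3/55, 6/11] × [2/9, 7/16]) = (5/42, 6/11) × (2/9, 7/16)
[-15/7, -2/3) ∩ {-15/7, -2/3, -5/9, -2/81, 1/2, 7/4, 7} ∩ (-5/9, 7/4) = ∅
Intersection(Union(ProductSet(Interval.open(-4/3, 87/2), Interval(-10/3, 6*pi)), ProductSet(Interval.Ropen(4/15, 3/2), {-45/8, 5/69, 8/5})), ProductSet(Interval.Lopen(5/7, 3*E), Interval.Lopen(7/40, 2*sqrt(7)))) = ProductSet(Interval.Lopen(5/7, 3*E), Interval.Lopen(7/40, 2*sqrt(7)))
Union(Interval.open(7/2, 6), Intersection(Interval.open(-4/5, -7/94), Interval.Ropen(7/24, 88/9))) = Interval.open(7/2, 6)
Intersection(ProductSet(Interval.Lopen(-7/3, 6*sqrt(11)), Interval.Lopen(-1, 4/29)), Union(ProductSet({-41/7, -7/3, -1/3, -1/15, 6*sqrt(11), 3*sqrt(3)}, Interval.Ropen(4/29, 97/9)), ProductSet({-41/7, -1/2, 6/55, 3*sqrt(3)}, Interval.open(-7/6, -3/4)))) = Union(ProductSet({-1/2, 6/55, 3*sqrt(3)}, Interval.open(-1, -3/4)), ProductSet({-1/3, -1/15, 6*sqrt(11), 3*sqrt(3)}, {4/29}))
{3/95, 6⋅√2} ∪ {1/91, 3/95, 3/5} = {1/91, 3/95, 3/5, 6⋅√2}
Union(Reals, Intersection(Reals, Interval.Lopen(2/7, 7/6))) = Interval(-oo, oo)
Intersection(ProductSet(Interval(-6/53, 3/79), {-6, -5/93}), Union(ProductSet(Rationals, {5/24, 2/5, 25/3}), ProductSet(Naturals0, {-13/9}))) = EmptySet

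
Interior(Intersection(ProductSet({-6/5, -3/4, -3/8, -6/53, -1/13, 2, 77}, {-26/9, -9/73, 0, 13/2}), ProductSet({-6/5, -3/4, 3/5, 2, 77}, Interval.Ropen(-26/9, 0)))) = EmptySet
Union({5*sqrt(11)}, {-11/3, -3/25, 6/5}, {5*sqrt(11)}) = {-11/3, -3/25, 6/5, 5*sqrt(11)}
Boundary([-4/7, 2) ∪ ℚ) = (-∞, -4/7] ∪ [2, ∞)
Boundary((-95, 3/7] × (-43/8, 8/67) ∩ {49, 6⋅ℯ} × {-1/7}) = ∅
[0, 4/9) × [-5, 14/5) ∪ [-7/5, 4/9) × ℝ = [-7/5, 4/9) × ℝ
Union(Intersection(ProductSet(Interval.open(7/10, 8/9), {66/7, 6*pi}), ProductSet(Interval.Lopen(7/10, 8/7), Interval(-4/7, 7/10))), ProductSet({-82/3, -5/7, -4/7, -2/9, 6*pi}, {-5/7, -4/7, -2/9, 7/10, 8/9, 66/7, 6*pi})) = ProductSet({-82/3, -5/7, -4/7, -2/9, 6*pi}, {-5/7, -4/7, -2/9, 7/10, 8/9, 66/7, 6*pi})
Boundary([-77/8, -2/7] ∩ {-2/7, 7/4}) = {-2/7}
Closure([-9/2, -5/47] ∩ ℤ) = {-4, -3, -2, -1}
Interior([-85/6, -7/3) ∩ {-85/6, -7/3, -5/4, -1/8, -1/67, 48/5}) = ∅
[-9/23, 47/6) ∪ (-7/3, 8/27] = (-7/3, 47/6)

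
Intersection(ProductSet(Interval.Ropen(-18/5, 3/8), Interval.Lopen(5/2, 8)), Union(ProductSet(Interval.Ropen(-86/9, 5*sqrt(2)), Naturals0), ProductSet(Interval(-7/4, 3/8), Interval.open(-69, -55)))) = ProductSet(Interval.Ropen(-18/5, 3/8), Range(3, 9, 1))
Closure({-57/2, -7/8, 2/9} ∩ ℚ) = {-57/2, -7/8, 2/9}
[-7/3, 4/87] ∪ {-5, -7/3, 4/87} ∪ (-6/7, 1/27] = {-5} ∪ [-7/3, 4/87]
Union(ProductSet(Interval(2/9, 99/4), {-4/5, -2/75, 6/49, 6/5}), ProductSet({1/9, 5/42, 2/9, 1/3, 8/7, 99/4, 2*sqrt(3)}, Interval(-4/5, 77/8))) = Union(ProductSet({1/9, 5/42, 2/9, 1/3, 8/7, 99/4, 2*sqrt(3)}, Interval(-4/5, 77/8)), ProductSet(Interval(2/9, 99/4), {-4/5, -2/75, 6/49, 6/5}))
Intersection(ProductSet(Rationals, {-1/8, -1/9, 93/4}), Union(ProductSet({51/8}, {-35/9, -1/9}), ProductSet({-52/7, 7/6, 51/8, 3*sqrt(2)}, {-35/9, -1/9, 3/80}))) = ProductSet({-52/7, 7/6, 51/8}, {-1/9})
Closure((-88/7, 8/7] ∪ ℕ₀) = [-88/7, 8/7] ∪ ℕ₀ ∪ (ℕ₀ \ (-88/7, 8/7))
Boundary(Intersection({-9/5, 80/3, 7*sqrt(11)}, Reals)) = {-9/5, 80/3, 7*sqrt(11)}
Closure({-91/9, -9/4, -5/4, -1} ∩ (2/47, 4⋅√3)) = ∅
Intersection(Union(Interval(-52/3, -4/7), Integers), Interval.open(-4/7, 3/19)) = Range(0, 1, 1)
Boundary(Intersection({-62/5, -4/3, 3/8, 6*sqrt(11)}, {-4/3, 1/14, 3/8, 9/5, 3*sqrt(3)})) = {-4/3, 3/8}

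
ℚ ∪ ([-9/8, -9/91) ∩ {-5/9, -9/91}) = ℚ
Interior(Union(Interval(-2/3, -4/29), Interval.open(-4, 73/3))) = Interval.open(-4, 73/3)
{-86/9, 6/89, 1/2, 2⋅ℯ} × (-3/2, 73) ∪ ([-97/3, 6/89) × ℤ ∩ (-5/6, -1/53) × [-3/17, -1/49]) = {-86/9, 6/89, 1/2, 2⋅ℯ} × (-3/2, 73)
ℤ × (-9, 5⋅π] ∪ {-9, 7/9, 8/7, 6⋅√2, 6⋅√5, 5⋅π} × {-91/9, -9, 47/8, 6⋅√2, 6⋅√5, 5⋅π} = (ℤ × (-9, 5⋅π]) ∪ ({-9, 7/9, 8/7, 6⋅√2, 6⋅√5, 5⋅π} × {-91/9, -9, 47/8, 6⋅√2, 6⋅√5, 5⋅π})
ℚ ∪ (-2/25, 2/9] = ℚ ∪ [-2/25, 2/9]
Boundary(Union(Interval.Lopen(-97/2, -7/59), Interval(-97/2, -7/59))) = {-97/2, -7/59}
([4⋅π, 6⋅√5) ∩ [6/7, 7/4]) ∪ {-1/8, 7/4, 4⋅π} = {-1/8, 7/4, 4⋅π}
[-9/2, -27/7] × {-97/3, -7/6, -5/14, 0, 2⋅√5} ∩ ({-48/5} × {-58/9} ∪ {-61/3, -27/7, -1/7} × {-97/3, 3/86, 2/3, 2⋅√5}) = {-27/7} × {-97/3, 2⋅√5}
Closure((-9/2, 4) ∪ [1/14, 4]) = [-9/2, 4]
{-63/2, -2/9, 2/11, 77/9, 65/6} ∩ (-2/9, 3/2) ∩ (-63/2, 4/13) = {2/11}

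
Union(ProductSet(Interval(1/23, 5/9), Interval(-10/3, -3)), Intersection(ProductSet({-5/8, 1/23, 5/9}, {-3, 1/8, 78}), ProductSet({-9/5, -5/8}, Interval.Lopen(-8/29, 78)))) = Union(ProductSet({-5/8}, {1/8, 78}), ProductSet(Interval(1/23, 5/9), Interval(-10/3, -3)))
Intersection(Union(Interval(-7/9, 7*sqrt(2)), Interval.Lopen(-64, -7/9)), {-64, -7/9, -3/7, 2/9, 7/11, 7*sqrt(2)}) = {-7/9, -3/7, 2/9, 7/11, 7*sqrt(2)}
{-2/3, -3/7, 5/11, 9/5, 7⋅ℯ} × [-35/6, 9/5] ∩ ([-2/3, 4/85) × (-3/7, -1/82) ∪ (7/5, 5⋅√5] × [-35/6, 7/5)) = ({9/5} × [-35/6, 7/5)) ∪ ({-2/3, -3/7} × (-3/7, -1/82))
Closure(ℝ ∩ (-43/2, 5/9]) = [-43/2, 5/9]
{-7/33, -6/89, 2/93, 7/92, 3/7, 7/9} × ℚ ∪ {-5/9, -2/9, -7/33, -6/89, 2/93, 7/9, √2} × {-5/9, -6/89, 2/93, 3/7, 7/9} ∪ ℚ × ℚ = (ℚ × ℚ) ∪ ({-5/9, -2/9, -7/33, -6/89, 2/93, 7/9, √2} × {-5/9, -6/89, 2/93, 3/7, 7/9})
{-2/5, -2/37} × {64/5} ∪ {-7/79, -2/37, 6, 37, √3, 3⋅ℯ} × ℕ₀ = ({-2/5, -2/37} × {64/5}) ∪ ({-7/79, -2/37, 6, 37, √3, 3⋅ℯ} × ℕ₀)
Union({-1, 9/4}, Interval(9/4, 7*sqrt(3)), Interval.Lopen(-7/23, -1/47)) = Union({-1}, Interval.Lopen(-7/23, -1/47), Interval(9/4, 7*sqrt(3)))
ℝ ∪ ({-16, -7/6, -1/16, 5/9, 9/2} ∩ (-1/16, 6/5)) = ℝ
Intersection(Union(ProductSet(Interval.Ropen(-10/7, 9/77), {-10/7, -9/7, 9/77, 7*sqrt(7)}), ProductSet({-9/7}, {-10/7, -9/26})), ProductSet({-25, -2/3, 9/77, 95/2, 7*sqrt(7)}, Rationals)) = ProductSet({-2/3}, {-10/7, -9/7, 9/77})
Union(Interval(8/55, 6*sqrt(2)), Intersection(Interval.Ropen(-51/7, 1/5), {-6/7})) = Union({-6/7}, Interval(8/55, 6*sqrt(2)))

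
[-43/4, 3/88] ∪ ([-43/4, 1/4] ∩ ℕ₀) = [-43/4, 3/88] ∪ {0}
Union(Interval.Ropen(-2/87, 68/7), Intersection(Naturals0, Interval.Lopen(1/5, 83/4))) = Union(Interval.Ropen(-2/87, 68/7), Range(1, 21, 1))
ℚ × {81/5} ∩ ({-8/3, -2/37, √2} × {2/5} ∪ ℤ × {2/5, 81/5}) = ℤ × {81/5}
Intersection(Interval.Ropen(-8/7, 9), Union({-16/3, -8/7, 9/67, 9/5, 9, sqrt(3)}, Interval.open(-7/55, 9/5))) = Union({-8/7}, Interval.Lopen(-7/55, 9/5))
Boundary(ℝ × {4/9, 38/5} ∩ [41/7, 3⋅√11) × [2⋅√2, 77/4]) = [41/7, 3⋅√11] × {38/5}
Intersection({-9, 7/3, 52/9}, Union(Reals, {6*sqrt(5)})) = {-9, 7/3, 52/9}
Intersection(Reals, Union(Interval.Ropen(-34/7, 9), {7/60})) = Interval.Ropen(-34/7, 9)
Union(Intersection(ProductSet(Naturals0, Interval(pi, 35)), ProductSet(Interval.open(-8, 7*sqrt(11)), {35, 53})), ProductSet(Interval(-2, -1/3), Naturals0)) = Union(ProductSet(Interval(-2, -1/3), Naturals0), ProductSet(Range(0, 24, 1), {35}))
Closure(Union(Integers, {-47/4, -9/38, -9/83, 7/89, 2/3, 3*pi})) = Union({-47/4, -9/38, -9/83, 7/89, 2/3, 3*pi}, Integers)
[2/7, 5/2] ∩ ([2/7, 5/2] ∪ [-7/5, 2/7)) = [2/7, 5/2]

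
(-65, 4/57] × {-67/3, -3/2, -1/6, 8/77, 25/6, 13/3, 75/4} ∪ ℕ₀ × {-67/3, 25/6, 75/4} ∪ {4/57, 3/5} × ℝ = ({4/57, 3/5} × ℝ) ∪ (ℕ₀ × {-67/3, 25/6, 75/4}) ∪ ((-65, 4/57] × {-67/3, -3/2, -1/6, 8/77, 25/6, 13/3, 75/4})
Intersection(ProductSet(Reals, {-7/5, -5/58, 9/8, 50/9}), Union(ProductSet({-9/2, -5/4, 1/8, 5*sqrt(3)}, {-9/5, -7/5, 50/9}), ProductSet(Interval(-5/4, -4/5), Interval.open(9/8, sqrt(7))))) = ProductSet({-9/2, -5/4, 1/8, 5*sqrt(3)}, {-7/5, 50/9})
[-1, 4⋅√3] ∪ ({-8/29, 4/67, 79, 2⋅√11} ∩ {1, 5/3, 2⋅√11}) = [-1, 4⋅√3]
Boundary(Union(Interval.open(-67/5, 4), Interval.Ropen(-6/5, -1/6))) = {-67/5, 4}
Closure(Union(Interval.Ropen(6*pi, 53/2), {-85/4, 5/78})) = Union({-85/4, 5/78}, Interval(6*pi, 53/2))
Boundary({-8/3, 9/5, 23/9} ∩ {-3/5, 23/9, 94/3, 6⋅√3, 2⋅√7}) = {23/9}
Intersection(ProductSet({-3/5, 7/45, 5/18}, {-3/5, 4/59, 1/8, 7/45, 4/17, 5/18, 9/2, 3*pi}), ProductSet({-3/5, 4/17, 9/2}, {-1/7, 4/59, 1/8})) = ProductSet({-3/5}, {4/59, 1/8})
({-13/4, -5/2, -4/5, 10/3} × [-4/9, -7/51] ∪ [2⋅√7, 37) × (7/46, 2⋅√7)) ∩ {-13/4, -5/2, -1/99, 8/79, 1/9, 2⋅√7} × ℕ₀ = {2⋅√7} × {1, 2, …, 5}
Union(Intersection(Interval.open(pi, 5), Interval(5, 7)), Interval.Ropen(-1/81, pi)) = Interval.Ropen(-1/81, pi)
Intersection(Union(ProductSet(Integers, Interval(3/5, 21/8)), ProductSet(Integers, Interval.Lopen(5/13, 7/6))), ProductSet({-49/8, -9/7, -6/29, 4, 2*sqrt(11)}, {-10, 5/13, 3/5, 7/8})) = ProductSet({4}, {3/5, 7/8})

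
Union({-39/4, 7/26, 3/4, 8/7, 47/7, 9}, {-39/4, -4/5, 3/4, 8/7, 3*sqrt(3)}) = {-39/4, -4/5, 7/26, 3/4, 8/7, 47/7, 9, 3*sqrt(3)}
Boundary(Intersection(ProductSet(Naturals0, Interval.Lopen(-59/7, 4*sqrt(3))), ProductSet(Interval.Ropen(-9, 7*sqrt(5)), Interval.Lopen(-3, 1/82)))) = ProductSet(Range(0, 16, 1), Interval(-3, 1/82))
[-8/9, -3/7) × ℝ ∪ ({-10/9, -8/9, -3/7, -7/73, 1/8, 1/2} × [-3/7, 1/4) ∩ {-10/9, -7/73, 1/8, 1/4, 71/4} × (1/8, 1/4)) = ([-8/9, -3/7) × ℝ) ∪ ({-10/9, -7/73, 1/8} × (1/8, 1/4))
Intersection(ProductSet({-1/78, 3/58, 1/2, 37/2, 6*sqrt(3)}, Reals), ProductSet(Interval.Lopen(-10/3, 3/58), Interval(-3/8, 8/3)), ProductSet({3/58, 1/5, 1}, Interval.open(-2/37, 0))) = ProductSet({3/58}, Interval.open(-2/37, 0))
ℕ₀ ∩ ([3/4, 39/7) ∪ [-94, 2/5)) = {0} ∪ {1, 2, …, 5}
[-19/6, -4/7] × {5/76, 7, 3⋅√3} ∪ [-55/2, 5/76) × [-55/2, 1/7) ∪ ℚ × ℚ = (ℚ × ℚ) ∪ ([-55/2, 5/76) × [-55/2, 1/7)) ∪ ([-19/6, -4/7] × {5/76, 7, 3⋅√3})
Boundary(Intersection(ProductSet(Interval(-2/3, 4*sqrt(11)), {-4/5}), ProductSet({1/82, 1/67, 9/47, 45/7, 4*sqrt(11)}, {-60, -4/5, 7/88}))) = ProductSet({1/82, 1/67, 9/47, 45/7, 4*sqrt(11)}, {-4/5})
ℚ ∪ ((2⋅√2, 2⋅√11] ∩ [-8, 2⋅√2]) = ℚ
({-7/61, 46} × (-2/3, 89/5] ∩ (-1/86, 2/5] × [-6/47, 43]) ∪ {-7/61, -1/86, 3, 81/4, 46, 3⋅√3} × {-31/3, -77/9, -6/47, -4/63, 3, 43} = {-7/61, -1/86, 3, 81/4, 46, 3⋅√3} × {-31/3, -77/9, -6/47, -4/63, 3, 43}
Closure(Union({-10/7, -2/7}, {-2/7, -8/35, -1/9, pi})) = {-10/7, -2/7, -8/35, -1/9, pi}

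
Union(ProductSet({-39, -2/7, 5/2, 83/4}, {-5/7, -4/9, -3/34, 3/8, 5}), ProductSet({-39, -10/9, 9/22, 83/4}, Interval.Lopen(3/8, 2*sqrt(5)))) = Union(ProductSet({-39, -10/9, 9/22, 83/4}, Interval.Lopen(3/8, 2*sqrt(5))), ProductSet({-39, -2/7, 5/2, 83/4}, {-5/7, -4/9, -3/34, 3/8, 5}))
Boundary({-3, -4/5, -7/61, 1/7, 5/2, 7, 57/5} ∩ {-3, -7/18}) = {-3}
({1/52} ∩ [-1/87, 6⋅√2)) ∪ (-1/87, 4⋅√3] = (-1/87, 4⋅√3]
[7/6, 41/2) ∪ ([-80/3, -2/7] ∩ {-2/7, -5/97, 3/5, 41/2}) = {-2/7} ∪ [7/6, 41/2)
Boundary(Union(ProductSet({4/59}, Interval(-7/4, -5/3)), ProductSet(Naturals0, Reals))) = Union(ProductSet({4/59}, Interval(-7/4, -5/3)), ProductSet(Naturals0, Reals))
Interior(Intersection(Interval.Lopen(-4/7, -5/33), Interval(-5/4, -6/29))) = Interval.open(-4/7, -6/29)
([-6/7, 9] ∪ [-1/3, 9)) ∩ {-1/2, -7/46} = {-1/2, -7/46}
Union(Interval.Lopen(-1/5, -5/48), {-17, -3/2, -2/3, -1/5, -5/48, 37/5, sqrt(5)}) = Union({-17, -3/2, -2/3, 37/5, sqrt(5)}, Interval(-1/5, -5/48))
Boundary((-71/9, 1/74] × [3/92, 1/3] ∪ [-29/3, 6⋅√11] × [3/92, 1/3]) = ({-29/3, 6⋅√11} × [3/92, 1/3]) ∪ ([-29/3, 6⋅√11] × {3/92, 1/3})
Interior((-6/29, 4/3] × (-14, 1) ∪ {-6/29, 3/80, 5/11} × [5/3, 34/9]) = (-6/29, 4/3) × (-14, 1)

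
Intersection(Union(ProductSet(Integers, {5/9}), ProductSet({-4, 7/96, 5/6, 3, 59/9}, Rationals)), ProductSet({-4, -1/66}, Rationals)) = ProductSet({-4}, Rationals)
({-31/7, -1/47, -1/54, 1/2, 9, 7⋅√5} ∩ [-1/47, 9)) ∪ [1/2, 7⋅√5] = {-1/47, -1/54} ∪ [1/2, 7⋅√5]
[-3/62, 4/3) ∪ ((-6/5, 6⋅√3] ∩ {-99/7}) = [-3/62, 4/3)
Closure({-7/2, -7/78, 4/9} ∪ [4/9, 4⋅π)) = {-7/2, -7/78} ∪ [4/9, 4⋅π]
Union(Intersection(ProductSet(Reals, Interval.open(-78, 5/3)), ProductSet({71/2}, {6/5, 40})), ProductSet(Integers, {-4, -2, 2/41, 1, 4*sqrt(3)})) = Union(ProductSet({71/2}, {6/5}), ProductSet(Integers, {-4, -2, 2/41, 1, 4*sqrt(3)}))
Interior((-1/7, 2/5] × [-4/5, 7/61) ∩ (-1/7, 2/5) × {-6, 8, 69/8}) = ∅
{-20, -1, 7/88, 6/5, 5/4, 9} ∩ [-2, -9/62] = {-1}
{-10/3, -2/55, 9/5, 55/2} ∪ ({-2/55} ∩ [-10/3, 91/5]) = {-10/3, -2/55, 9/5, 55/2}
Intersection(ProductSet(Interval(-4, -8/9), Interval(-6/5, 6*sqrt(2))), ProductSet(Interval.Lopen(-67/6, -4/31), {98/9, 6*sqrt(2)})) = ProductSet(Interval(-4, -8/9), {6*sqrt(2)})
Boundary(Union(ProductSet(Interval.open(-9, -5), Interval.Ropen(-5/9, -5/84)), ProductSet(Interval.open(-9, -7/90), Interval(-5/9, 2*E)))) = Union(ProductSet({-9, -7/90}, Interval(-5/9, 2*E)), ProductSet(Interval(-9, -7/90), {-5/9, 2*E}))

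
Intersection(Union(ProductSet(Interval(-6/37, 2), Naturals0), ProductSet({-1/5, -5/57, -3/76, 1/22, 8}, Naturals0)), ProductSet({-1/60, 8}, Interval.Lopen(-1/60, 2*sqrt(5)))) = ProductSet({-1/60, 8}, Range(0, 5, 1))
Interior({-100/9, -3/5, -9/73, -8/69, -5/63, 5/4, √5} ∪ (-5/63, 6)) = (-5/63, 6)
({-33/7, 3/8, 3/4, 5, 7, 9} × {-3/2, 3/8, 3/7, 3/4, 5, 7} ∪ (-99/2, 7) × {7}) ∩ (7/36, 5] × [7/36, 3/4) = {3/8, 3/4, 5} × {3/8, 3/7}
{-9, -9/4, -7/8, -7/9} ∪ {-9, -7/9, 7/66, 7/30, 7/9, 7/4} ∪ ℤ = ℤ ∪ {-9/4, -7/8, -7/9, 7/66, 7/30, 7/9, 7/4}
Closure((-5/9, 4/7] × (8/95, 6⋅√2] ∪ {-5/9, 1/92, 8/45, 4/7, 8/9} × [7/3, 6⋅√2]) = ({-5/9, 4/7} × [8/95, 6⋅√2]) ∪ ([-5/9, 4/7] × {8/95, 6⋅√2}) ∪ ((-5/9, 4/7] × (8/95, 6⋅√2]) ∪ ({-5/9, 1/92, 8/45, 4/7, 8/9} × [7/3, 6⋅√2])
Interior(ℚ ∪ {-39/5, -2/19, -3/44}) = ∅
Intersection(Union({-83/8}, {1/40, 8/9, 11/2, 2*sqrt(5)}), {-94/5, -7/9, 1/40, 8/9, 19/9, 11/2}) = {1/40, 8/9, 11/2}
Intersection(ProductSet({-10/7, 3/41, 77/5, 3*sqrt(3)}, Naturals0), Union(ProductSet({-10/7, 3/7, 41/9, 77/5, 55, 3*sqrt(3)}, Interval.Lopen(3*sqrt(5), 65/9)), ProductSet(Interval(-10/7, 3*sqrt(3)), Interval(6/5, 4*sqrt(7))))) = Union(ProductSet({-10/7, 3/41, 3*sqrt(3)}, Range(2, 11, 1)), ProductSet({-10/7, 77/5, 3*sqrt(3)}, Range(7, 8, 1)))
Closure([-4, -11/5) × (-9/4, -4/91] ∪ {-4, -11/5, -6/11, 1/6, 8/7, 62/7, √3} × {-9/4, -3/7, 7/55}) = ({-4, -11/5} × [-9/4, -4/91]) ∪ ([-4, -11/5] × {-9/4, -4/91}) ∪ ([-4, -11/5) × (-9/4, -4/91]) ∪ ({-4, -11/5, -6/11, 1/6, 8/7, 62/7, √3} × {-9/4, -3/7, 7/55})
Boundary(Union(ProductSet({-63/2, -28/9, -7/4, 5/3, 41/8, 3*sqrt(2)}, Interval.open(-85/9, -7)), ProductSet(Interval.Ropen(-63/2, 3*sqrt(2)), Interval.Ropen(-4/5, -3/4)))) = Union(ProductSet({-63/2, 3*sqrt(2)}, Interval(-4/5, -3/4)), ProductSet({-63/2, -28/9, -7/4, 5/3, 41/8, 3*sqrt(2)}, Interval(-85/9, -7)), ProductSet(Interval(-63/2, 3*sqrt(2)), {-4/5, -3/4}))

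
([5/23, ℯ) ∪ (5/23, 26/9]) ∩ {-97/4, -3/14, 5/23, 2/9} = {5/23, 2/9}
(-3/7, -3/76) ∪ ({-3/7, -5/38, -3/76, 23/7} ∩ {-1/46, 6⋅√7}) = (-3/7, -3/76)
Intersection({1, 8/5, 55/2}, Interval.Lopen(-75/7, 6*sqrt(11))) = {1, 8/5}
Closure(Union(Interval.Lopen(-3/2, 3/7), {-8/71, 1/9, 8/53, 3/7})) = Interval(-3/2, 3/7)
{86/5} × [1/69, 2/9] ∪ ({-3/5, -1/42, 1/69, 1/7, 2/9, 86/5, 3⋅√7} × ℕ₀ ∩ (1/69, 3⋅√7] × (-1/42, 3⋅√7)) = ({86/5} × [1/69, 2/9]) ∪ ({1/7, 2/9, 3⋅√7} × {0, 1, …, 7})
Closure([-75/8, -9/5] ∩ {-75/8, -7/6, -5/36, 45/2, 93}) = {-75/8}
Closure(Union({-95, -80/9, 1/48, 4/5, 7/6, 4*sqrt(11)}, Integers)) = Union({-80/9, 1/48, 4/5, 7/6, 4*sqrt(11)}, Integers)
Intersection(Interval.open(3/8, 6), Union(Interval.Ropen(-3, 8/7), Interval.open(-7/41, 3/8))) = Interval.open(3/8, 8/7)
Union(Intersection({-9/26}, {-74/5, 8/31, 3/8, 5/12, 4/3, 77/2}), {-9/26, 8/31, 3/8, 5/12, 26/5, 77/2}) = {-9/26, 8/31, 3/8, 5/12, 26/5, 77/2}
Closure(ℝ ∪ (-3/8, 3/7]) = (-∞, ∞)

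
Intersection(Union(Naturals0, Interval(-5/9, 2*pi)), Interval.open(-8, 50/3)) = Union(Interval(-5/9, 2*pi), Range(0, 17, 1))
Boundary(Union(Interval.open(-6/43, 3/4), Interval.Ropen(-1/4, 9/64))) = {-1/4, 3/4}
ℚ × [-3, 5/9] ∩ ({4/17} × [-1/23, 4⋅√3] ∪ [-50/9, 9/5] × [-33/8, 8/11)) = (ℚ ∩ [-50/9, 9/5]) × [-3, 5/9]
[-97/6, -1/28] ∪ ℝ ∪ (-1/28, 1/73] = (-∞, ∞)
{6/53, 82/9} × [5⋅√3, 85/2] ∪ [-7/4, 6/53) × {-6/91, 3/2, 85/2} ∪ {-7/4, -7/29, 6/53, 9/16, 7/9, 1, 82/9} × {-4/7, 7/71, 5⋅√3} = ([-7/4, 6/53) × {-6/91, 3/2, 85/2}) ∪ ({6/53, 82/9} × [5⋅√3, 85/2]) ∪ ({-7/4, -7/29, 6/53, 9/16, 7/9, 1, 82/9} × {-4/7, 7/71, 5⋅√3})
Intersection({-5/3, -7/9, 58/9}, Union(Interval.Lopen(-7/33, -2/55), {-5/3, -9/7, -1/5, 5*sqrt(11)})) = {-5/3}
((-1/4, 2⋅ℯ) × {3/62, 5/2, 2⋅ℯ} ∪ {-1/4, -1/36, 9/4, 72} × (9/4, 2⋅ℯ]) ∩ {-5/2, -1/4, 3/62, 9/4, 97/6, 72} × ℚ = ({3/62, 9/4} × {3/62, 5/2}) ∪ ({-1/4, 9/4, 72} × (ℚ ∩ (9/4, 2⋅ℯ]))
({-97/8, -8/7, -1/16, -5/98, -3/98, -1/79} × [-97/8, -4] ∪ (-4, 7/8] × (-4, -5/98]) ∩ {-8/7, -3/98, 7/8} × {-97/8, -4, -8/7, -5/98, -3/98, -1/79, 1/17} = ({-8/7, -3/98} × {-97/8, -4}) ∪ ({-8/7, -3/98, 7/8} × {-8/7, -5/98})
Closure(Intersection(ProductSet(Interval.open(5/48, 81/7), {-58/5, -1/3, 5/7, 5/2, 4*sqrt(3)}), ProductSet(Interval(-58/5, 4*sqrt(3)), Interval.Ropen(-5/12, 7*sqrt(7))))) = ProductSet(Interval(5/48, 4*sqrt(3)), {-1/3, 5/7, 5/2, 4*sqrt(3)})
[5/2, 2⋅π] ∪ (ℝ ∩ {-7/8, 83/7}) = {-7/8, 83/7} ∪ [5/2, 2⋅π]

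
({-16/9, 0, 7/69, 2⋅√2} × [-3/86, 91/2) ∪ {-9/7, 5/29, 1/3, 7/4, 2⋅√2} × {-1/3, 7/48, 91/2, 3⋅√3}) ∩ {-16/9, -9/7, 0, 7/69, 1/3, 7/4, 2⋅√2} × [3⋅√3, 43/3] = ({-9/7, 1/3, 7/4, 2⋅√2} × {3⋅√3}) ∪ ({-16/9, 0, 7/69, 2⋅√2} × [3⋅√3, 43/3])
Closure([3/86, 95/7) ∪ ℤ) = ℤ ∪ [3/86, 95/7]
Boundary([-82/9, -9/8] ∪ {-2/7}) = {-82/9, -9/8, -2/7}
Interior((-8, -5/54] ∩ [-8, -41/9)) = (-8, -41/9)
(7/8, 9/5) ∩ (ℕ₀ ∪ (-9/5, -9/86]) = {1}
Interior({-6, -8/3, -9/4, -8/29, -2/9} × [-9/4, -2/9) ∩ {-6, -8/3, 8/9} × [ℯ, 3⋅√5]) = ∅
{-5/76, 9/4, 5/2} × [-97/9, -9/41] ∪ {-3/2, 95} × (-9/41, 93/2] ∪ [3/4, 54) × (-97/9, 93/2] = ({-3/2, 95} × (-9/41, 93/2]) ∪ ({-5/76, 9/4, 5/2} × [-97/9, -9/41]) ∪ ([3/4, 54) × (-97/9, 93/2])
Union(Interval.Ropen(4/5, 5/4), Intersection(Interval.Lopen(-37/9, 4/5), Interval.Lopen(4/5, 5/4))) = Interval.Ropen(4/5, 5/4)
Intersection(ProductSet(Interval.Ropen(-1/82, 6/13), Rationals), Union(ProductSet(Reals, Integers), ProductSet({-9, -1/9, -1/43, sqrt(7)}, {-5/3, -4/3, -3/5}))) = ProductSet(Interval.Ropen(-1/82, 6/13), Integers)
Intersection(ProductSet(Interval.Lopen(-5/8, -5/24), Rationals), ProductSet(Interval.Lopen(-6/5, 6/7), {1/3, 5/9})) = ProductSet(Interval.Lopen(-5/8, -5/24), {1/3, 5/9})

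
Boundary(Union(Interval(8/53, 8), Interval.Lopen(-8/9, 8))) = {-8/9, 8}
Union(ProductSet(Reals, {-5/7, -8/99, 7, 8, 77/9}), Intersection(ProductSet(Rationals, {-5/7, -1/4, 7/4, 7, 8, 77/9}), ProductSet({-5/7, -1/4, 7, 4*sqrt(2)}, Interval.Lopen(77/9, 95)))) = ProductSet(Reals, {-5/7, -8/99, 7, 8, 77/9})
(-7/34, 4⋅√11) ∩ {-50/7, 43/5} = {43/5}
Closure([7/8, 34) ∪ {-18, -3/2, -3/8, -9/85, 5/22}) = {-18, -3/2, -3/8, -9/85, 5/22} ∪ [7/8, 34]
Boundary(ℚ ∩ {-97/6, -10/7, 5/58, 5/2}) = {-97/6, -10/7, 5/58, 5/2}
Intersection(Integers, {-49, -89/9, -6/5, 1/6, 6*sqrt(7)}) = {-49}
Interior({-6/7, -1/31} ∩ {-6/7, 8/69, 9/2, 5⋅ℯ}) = ∅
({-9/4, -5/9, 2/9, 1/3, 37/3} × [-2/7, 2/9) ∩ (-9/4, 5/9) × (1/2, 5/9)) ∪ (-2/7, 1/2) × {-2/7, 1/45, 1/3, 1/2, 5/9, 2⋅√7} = (-2/7, 1/2) × {-2/7, 1/45, 1/3, 1/2, 5/9, 2⋅√7}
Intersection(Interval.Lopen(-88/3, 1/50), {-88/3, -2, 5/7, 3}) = {-2}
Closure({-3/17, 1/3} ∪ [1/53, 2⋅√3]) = {-3/17} ∪ [1/53, 2⋅√3]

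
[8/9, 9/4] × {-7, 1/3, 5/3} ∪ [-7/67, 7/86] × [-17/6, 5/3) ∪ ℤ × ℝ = (ℤ × ℝ) ∪ ([8/9, 9/4] × {-7, 1/3, 5/3}) ∪ ([-7/67, 7/86] × [-17/6, 5/3))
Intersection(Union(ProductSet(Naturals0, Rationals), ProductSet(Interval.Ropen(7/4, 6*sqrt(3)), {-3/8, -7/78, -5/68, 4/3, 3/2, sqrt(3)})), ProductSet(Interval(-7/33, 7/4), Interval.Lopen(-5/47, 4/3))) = Union(ProductSet({7/4}, {-7/78, -5/68, 4/3}), ProductSet(Range(0, 2, 1), Intersection(Interval.Lopen(-5/47, 4/3), Rationals)))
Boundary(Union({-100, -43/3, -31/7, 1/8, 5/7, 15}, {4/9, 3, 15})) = {-100, -43/3, -31/7, 1/8, 4/9, 5/7, 3, 15}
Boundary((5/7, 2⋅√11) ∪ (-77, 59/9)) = {-77, 2⋅√11}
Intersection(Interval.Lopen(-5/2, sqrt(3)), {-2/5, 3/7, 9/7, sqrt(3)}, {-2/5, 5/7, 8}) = {-2/5}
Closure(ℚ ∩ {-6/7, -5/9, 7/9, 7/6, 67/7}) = {-6/7, -5/9, 7/9, 7/6, 67/7}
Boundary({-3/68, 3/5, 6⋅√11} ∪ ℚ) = ℝ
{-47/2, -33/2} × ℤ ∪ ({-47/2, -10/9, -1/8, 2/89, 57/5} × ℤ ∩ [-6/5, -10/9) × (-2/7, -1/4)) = {-47/2, -33/2} × ℤ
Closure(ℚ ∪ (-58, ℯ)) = ℚ ∪ (-∞, ∞)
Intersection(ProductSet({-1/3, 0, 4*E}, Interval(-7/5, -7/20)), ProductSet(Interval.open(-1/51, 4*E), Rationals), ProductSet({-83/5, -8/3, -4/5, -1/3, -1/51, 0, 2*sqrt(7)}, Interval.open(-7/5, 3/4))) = ProductSet({0}, Intersection(Interval.Lopen(-7/5, -7/20), Rationals))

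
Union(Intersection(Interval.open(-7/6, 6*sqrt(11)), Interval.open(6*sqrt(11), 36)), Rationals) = Rationals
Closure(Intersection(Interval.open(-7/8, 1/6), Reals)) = Interval(-7/8, 1/6)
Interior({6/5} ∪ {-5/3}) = ∅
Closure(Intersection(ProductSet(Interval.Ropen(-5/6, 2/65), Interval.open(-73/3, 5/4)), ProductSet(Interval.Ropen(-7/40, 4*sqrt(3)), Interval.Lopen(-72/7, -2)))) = Union(ProductSet({-7/40, 2/65}, Interval(-72/7, -2)), ProductSet(Interval(-7/40, 2/65), {-72/7, -2}), ProductSet(Interval.Ropen(-7/40, 2/65), Interval.Lopen(-72/7, -2)))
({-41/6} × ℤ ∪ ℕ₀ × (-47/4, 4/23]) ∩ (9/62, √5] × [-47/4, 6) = {1, 2} × (-47/4, 4/23]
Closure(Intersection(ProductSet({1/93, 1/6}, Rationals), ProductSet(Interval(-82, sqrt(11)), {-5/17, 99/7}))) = ProductSet({1/93, 1/6}, {-5/17, 99/7})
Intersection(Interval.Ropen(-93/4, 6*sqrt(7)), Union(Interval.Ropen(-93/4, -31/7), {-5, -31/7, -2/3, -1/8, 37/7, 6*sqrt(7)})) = Union({-2/3, -1/8, 37/7}, Interval(-93/4, -31/7))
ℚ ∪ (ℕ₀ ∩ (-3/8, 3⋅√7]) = ℚ ∪ {0, 1, …, 7}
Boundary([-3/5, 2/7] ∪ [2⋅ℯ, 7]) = {-3/5, 2/7, 7, 2⋅ℯ}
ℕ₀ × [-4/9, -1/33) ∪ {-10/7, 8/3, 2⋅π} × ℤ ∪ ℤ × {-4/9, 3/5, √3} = (ℕ₀ × [-4/9, -1/33)) ∪ ({-10/7, 8/3, 2⋅π} × ℤ) ∪ (ℤ × {-4/9, 3/5, √3})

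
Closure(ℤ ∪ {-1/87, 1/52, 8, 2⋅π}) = ℤ ∪ {-1/87, 1/52, 2⋅π}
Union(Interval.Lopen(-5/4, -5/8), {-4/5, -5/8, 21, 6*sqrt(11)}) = Union({21, 6*sqrt(11)}, Interval.Lopen(-5/4, -5/8))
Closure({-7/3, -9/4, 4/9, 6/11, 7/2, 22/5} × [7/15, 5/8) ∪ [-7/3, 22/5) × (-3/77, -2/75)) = ({-7/3, 22/5} × [-3/77, -2/75]) ∪ ([-7/3, 22/5] × {-3/77, -2/75}) ∪ ([-7/3, 22/5) × (-3/77, -2/75)) ∪ ({-7/3, -9/4, 4/9, 6/11, 7/2, 22/5} × [7/15, 5/8])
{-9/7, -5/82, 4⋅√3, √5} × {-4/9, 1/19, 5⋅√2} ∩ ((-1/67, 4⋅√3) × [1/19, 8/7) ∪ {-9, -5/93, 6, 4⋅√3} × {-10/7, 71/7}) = {√5} × {1/19}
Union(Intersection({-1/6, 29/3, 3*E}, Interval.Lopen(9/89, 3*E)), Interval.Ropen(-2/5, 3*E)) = Interval(-2/5, 3*E)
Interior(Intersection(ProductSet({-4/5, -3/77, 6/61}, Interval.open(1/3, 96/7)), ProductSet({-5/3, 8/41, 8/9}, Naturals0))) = EmptySet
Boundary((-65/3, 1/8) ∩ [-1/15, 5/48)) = {-1/15, 5/48}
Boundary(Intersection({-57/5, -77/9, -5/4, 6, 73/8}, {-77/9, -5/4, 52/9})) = {-77/9, -5/4}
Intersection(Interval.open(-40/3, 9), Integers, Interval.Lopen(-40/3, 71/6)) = Range(-13, 9, 1)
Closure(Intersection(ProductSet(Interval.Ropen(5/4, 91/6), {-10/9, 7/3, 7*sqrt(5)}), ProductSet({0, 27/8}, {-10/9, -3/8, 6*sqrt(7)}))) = ProductSet({27/8}, {-10/9})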